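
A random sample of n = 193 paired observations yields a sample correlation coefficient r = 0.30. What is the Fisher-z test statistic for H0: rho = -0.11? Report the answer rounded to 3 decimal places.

z_r = atanh(0.30) = 0.309520,  z_0 = atanh(-0.11) = -0.110447
SE = 1/√(n−3) = 1/√190 = 0.072548
z = (z_r − z_0)/SE = (0.309520 − (-0.110447)) / 0.072548 = 0.419967 / 0.072548 = 5.789

5.789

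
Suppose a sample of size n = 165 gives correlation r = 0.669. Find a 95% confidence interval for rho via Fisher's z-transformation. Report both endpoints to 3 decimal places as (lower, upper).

z_r = atanh(0.669) = 0.808931;  SE = 1/√(n−3) = 1/√162 = 0.078567
z-limits: 0.808931 ± 1.960·0.078567 = 0.808931 ± 0.153991 = [0.654940, 0.962922]
ρ-limits: (tanh 0.654940, tanh 0.962922) = (0.575, 0.746)

(0.575, 0.746)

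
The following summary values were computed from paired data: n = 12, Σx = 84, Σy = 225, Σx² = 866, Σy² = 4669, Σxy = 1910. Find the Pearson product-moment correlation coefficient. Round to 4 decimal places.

0.9469

S_xy = nΣxy − ΣxΣy = 12·1910 − 84·225 = 22920 − 18900 = 4020
S_xx = nΣx² − (Σx)² = 12·866 − 84² = 10392 − 7056 = 3336
S_yy = nΣy² − (Σy)² = 12·4669 − 225² = 56028 − 50625 = 5403
r = S_xy / √(S_xx·S_yy) = 4020 / √(3336·5403) = 4020 / √18024408 = 4020 / 4245.5162 = 0.9469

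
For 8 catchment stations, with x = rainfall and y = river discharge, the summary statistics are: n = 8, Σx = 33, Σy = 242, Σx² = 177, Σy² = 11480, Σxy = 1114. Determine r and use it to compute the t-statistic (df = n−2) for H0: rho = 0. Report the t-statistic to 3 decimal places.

0.716

Numerator: nΣxy − (Σx)(Σy) = 8·1114 − (33)(242) = 926
Denominator: √[(nΣx²−(Σx)²)(nΣy²−(Σy)²)]
  nΣx²−(Σx)² = 8·177 − 1089 = 327;  nΣy²−(Σy)² = 8·11480 − 58564 = 33276
  √(327·33276) = √10881252 = 3298.6743
r = 926 / 3298.6743 = 0.2807
t = r·√(n−2)/√(1−r²) = 0.2807·√6 / √(1−0.078792) = 0.687572 / 0.959796 = 0.716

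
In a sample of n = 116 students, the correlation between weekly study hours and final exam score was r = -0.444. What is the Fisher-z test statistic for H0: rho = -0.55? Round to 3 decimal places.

z_r = atanh(-0.444) = -0.477202,  z_0 = atanh(-0.55) = -0.618381
SE = 1/√(n−3) = 1/√113 = 0.094072
z = (z_r − z_0)/SE = (-0.477202 − (-0.618381)) / 0.094072 = 0.141179 / 0.094072 = 1.501

1.501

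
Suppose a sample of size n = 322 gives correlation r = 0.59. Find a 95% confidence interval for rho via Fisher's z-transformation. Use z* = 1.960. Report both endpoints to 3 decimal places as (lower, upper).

Fisher z: z_r = atanh(r) = ½·ln((1+0.59)/(1−0.59)) = 0.677666
SE(z) = 1/√(n−3) = 1/√319 = 0.055989
95% ⇒ z* = 1.960; margin = 1.960·0.055989 = 0.109738
CI on z-scale: (0.567928, 0.787404)
Back-transform: tanh(0.567928) = 0.513836, tanh(0.787404) = 0.656936

(0.514, 0.657)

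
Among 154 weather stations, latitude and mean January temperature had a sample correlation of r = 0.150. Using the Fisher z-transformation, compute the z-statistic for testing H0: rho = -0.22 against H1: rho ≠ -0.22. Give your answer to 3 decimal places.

Fisher z: atanh(0.150) = 0.151140, atanh(-0.22) = -0.223656
z = (z_r − z_0)·√(n−3) = (0.151140 − (-0.223656))·√151 = 0.374796 · 12.288206 = 4.606

4.606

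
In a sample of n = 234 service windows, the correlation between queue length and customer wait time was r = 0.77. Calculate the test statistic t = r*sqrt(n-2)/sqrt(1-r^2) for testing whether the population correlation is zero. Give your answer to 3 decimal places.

18.382

1 − r² = 1 − 0.5929 = 0.4071;  √(1−r²) = 0.638044
√(n−2) = √232 = 15.231546
t = r·√(n−2)/√(1−r²) = 0.77 · 15.231546 / 0.638044 = 18.382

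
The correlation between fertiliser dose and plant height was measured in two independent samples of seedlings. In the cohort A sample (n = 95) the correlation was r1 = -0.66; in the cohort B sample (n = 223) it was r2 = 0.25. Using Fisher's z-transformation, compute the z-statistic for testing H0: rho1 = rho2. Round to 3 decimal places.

Fisher z-transforms: z1 = atanh(-0.66) = -0.792814, z2 = atanh(0.25) = 0.255413; difference d = -1.048227
Var(d) = 1/92 + 1/220 = 0.0108696 + 0.0045455 = 0.0154151
z = d/√Var(d) = -1.048227 / √0.0154151 = -1.048227 / 0.124158 = -8.443

-8.443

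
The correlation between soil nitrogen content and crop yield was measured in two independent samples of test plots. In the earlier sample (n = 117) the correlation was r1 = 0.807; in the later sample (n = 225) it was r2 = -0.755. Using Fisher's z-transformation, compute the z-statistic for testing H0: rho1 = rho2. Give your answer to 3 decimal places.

z1 = atanh(0.807) = 1.118367,  z2 = atanh(-0.755) = -0.984483
SE = √(1/(n1−3) + 1/(n2−3)) = √(1/114 + 1/222) = √(0.0087719 + 0.0045045) = √0.0132764 = 0.115223
z = (z1 − z2)/SE = (1.118367 − (-0.984483)) / 0.115223 = 2.102850 / 0.115223 = 18.250

18.250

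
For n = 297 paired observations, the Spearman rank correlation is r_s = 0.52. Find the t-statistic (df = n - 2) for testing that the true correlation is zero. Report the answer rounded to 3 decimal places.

10.456

1 − r_s² = 1 − 0.2704 = 0.7296;  √(1−r_s²) = 0.854166
√(n−2) = √295 = 17.175564
t = r_s·√(n−2)/√(1−r_s²) = 0.52 · 17.175564 / 0.854166 = 10.456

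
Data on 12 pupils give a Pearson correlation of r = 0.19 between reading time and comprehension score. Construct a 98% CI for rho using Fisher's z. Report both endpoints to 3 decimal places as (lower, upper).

z_r = atanh(0.19) = 0.192337;  SE = 1/√(n−3) = 1/√9 = 0.333333
z-limits: 0.192337 ± 2.326·0.333333 = 0.192337 ± 0.775333 = [-0.582996, 0.967670]
ρ-limits: (tanh -0.582996, tanh 0.967670) = (-0.525, 0.748)

(-0.525, 0.748)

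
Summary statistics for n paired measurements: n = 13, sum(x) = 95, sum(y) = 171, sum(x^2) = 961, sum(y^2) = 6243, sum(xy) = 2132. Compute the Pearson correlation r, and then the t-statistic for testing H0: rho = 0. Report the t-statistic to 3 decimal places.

5.465

S_xy = nΣxy − ΣxΣy = 13·2132 − 95·171 = 27716 − 16245 = 11471
S_xx = nΣx² − (Σx)² = 13·961 − 95² = 12493 − 9025 = 3468
S_yy = nΣy² − (Σy)² = 13·6243 − 171² = 81159 − 29241 = 51918
r = S_xy / √(S_xx·S_yy) = 11471 / √(3468·51918) = 11471 / √180051624 = 11471 / 13418.3316 = 0.8549
t = r·√(n−2)/√(1−r²) = 0.8549·√11 / √(1−0.730854) = 2.835383 / 0.518793 = 5.465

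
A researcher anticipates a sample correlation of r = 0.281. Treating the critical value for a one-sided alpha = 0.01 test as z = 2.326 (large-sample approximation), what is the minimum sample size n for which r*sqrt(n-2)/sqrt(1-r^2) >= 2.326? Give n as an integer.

r√(n−2)/√(1−r²) ≥ 2.326  ⇔  n−2 ≥ (2.326)²·(1−r²)/r²
(1−r²)/r² = (1−0.078961)/0.078961 = 11.6645
n ≥ 2 + 5.410276·11.6645 = 2 + 63.1082 = 65.1082
⌈65.1082⌉ = 66

66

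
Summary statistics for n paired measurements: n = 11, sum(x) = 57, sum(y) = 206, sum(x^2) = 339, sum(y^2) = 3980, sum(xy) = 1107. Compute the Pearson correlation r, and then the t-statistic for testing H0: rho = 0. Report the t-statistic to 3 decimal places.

S_xy = nΣxy − ΣxΣy = 11·1107 − 57·206 = 12177 − 11742 = 435
S_xx = nΣx² − (Σx)² = 11·339 − 57² = 3729 − 3249 = 480
S_yy = nΣy² − (Σy)² = 11·3980 − 206² = 43780 − 42436 = 1344
r = S_xy / √(S_xx·S_yy) = 435 / √(480·1344) = 435 / √645120 = 435 / 803.1936 = 0.5416
t = r·√(n−2)/√(1−r²) = 0.5416·√9 / √(1−0.293331) = 1.624800 / 0.840636 = 1.933

1.933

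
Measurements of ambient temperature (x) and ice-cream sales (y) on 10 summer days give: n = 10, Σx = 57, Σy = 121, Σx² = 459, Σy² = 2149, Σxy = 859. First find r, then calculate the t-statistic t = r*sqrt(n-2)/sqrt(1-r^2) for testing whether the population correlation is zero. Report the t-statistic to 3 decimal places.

1.905

Numerator: nΣxy − (Σx)(Σy) = 10·859 − (57)(121) = 1693
Denominator: √[(nΣx²−(Σx)²)(nΣy²−(Σy)²)]
  nΣx²−(Σx)² = 10·459 − 3249 = 1341;  nΣy²−(Σy)² = 10·2149 − 14641 = 6849
  √(1341·6849) = √9184509 = 3030.5955
r = 1693 / 3030.5955 = 0.5586
t = r·√(n−2)/√(1−r²) = 0.5586·√8 / √(1−0.312034) = 1.579959 / 0.829437 = 1.905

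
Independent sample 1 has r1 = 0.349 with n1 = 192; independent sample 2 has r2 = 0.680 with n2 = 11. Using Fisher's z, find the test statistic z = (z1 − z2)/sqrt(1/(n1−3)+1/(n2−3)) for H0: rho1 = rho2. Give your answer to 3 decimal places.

z1 = atanh(0.349) = 0.364305,  z2 = atanh(0.680) = 0.829114
SE = √(1/(n1−3) + 1/(n2−3)) = √(1/189 + 1/8) = √(0.0052910 + 0.1250000) = √0.1302910 = 0.360958
z = (z1 − z2)/SE = (0.364305 − 0.829114) / 0.360958 = -0.464809 / 0.360958 = -1.288

-1.288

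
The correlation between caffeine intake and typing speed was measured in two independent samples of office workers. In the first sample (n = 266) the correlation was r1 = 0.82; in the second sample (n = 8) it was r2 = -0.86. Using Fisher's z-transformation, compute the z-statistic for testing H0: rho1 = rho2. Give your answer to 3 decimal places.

Fisher z-transforms: z1 = atanh(0.82) = 1.156817, z2 = atanh(-0.86) = -1.293345; difference d = 2.450162
Var(d) = 1/263 + 1/5 = 0.0038023 + 0.2000000 = 0.2038023
z = d/√Var(d) = 2.450162 / √0.2038023 = 2.450162 / 0.451445 = 5.427

5.427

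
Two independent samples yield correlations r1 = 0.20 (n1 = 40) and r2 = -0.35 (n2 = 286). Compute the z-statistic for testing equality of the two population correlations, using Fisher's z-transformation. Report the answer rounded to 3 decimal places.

3.250

Fisher z-transforms: z1 = atanh(0.20) = 0.202733, z2 = atanh(-0.35) = -0.365444; difference d = 0.568177
Var(d) = 1/37 + 1/283 = 0.0270270 + 0.0035336 = 0.0305606
z = d/√Var(d) = 0.568177 / √0.0305606 = 0.568177 / 0.174816 = 3.250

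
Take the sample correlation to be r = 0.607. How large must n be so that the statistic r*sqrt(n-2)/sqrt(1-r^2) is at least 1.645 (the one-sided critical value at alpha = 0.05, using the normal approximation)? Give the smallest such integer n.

7

Need r·√(n−2)/√(1−r²) ≥ 1.645
√(n−2) ≥ 1.645·√(1−0.368449) / 0.607 = 1.645·0.794702 / 0.607 = 2.1537
n−2 ≥ 4.6384  ⇒  n ≥ 6.6384
Smallest integer n = 7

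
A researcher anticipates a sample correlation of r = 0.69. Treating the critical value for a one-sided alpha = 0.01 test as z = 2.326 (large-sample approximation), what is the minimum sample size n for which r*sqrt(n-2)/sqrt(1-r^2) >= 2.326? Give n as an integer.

8

Need r·√(n−2)/√(1−r²) ≥ 2.326
√(n−2) ≥ 2.326·√(1−0.4761) / 0.69 = 2.326·0.723809 / 0.69 = 2.4400
n−2 ≥ 5.9536  ⇒  n ≥ 7.9536
Smallest integer n = 8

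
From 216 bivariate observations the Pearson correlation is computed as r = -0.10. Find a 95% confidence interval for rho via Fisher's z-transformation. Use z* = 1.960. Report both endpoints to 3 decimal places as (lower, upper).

Fisher z: z_r = atanh(r) = ½·ln((1+(-0.10))/(1−(-0.10))) = -0.100335
SE(z) = 1/√(n−3) = 1/√213 = 0.068519
95% ⇒ z* = 1.960; margin = 1.960·0.068519 = 0.134297
CI on z-scale: (-0.234632, 0.033962)
Back-transform: tanh(-0.234632) = -0.230419, tanh(0.033962) = 0.033949

(-0.230, 0.034)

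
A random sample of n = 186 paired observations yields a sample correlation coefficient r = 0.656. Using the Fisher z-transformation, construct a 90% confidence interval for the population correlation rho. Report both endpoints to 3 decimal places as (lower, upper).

(0.581, 0.720)

Fisher z: z_r = atanh(r) = ½·ln((1+0.656)/(1−0.656)) = 0.785759
SE(z) = 1/√(n−3) = 1/√183 = 0.073922
90% ⇒ z* = 1.645; margin = 1.645·0.073922 = 0.121602
CI on z-scale: (0.664157, 0.907361)
Back-transform: tanh(0.664157) = 0.581123, tanh(0.907361) = 0.719863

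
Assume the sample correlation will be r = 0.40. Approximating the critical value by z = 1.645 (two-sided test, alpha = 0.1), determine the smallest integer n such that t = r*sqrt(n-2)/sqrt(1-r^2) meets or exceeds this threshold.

Need r·√(n−2)/√(1−r²) ≥ 1.645
√(n−2) ≥ 1.645·√(1−0.1600) / 0.40 = 1.645·0.916515 / 0.40 = 3.7692
n−2 ≥ 14.2069  ⇒  n ≥ 16.2069
Smallest integer n = 17

17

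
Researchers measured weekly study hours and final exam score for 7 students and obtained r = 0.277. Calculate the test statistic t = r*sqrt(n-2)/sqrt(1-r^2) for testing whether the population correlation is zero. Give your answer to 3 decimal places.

0.645

1 − r² = 1 − 0.076729 = 0.923271;  √(1−r²) = 0.960870
√(n−2) = √5 = 2.236068
t = r·√(n−2)/√(1−r²) = 0.277 · 2.236068 / 0.960870 = 0.645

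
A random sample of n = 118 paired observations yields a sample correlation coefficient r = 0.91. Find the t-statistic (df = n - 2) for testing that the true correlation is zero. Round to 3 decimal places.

23.639

1 − r² = 1 − 0.8281 = 0.1719;  √(1−r²) = 0.414608
√(n−2) = √116 = 10.770330
t = r·√(n−2)/√(1−r²) = 0.91 · 10.770330 / 0.414608 = 23.639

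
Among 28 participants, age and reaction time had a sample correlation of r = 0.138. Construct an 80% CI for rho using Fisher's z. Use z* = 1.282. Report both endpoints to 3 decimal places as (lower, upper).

(-0.117, 0.376)

Fisher z: z_r = atanh(r) = ½·ln((1+0.138)/(1−0.138)) = 0.138886
SE(z) = 1/√(n−3) = 1/√25 = 0.200000
80% ⇒ z* = 1.282; margin = 1.282·0.200000 = 0.256400
CI on z-scale: (-0.117514, 0.395286)
Back-transform: tanh(-0.117514) = -0.116976, tanh(0.395286) = 0.375908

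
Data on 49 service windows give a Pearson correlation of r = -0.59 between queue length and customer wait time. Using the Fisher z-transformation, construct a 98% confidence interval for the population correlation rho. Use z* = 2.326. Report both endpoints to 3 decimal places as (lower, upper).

z_r = atanh(-0.59) = -0.677666;  SE = 1/√(n−3) = 1/√46 = 0.147442
z-limits: -0.677666 ± 2.326·0.147442 = -0.677666 ± 0.342950 = [-1.020616, -0.334716]
ρ-limits: (tanh -1.020616, tanh -0.334716) = (-0.770, -0.323)

(-0.770, -0.323)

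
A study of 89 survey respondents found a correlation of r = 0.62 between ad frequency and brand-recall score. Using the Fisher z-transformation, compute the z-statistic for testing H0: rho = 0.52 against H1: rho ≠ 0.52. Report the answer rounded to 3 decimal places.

1.379

z_r = atanh(0.62) = 0.725005,  z_0 = atanh(0.52) = 0.576340
SE = 1/√(n−3) = 1/√86 = 0.107833
z = (z_r − z_0)/SE = (0.725005 − 0.576340) / 0.107833 = 0.148665 / 0.107833 = 1.379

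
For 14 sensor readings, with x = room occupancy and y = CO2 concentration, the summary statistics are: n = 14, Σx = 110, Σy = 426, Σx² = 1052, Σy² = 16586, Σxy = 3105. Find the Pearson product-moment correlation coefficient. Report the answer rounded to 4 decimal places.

-0.2936

S_xy = nΣxy − ΣxΣy = 14·3105 − 110·426 = 43470 − 46860 = -3390
S_xx = nΣx² − (Σx)² = 14·1052 − 110² = 14728 − 12100 = 2628
S_yy = nΣy² − (Σy)² = 14·16586 − 426² = 232204 − 181476 = 50728
r = S_xy / √(S_xx·S_yy) = -3390 / √(2628·50728) = -3390 / √133313184 = -3390 / 11546.1329 = -0.2936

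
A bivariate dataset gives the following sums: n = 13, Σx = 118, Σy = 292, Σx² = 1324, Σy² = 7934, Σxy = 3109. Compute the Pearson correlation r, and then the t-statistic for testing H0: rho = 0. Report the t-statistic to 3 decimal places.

Numerator: nΣxy − (Σx)(Σy) = 13·3109 − (118)(292) = 5961
Denominator: √[(nΣx²−(Σx)²)(nΣy²−(Σy)²)]
  nΣx²−(Σx)² = 13·1324 − 13924 = 3288;  nΣy²−(Σy)² = 13·7934 − 85264 = 17878
  √(3288·17878) = √58782864 = 7666.9984
r = 5961 / 7666.9984 = 0.7775
t = r·√(n−2)/√(1−r²) = 0.7775·√11 / √(1−0.604506) = 2.578676 / 0.628883 = 4.100

4.100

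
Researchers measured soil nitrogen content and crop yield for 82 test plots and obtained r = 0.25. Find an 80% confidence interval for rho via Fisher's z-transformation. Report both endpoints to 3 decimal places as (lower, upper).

z_r = atanh(0.25) = 0.255413;  SE = 1/√(n−3) = 1/√79 = 0.112509
z-limits: 0.255413 ± 1.282·0.112509 = 0.255413 ± 0.144237 = [0.111176, 0.399650]
ρ-limits: (tanh 0.111176, tanh 0.399650) = (0.111, 0.380)

(0.111, 0.380)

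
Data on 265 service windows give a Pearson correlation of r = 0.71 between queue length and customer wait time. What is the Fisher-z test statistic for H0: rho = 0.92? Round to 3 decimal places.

Fisher z: atanh(0.71) = 0.887184, atanh(0.92) = 1.589027
z = (z_r − z_0)·√(n−3) = (0.887184 − 1.589027)·√262 = -0.701843 · 16.186414 = -11.360

-11.360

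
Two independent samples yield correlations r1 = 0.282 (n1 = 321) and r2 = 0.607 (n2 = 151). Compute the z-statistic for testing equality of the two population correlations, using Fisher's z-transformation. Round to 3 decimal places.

Fisher z-transforms: z1 = atanh(0.282) = 0.289854, z2 = atanh(0.607) = 0.704157; difference d = -0.414303
Var(d) = 1/318 + 1/148 = 0.0031447 + 0.0067568 = 0.0099015
z = d/√Var(d) = -0.414303 / √0.0099015 = -0.414303 / 0.099506 = -4.164

-4.164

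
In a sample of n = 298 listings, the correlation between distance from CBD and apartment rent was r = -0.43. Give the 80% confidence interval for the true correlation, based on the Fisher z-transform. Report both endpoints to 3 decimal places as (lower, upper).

z_r = atanh(-0.43) = -0.459897;  SE = 1/√(n−3) = 1/√295 = 0.058222
z-limits: -0.459897 ± 1.282·0.058222 = -0.459897 ± 0.074641 = [-0.534538, -0.385256]
ρ-limits: (tanh -0.534538, tanh -0.385256) = (-0.489, -0.367)

(-0.489, -0.367)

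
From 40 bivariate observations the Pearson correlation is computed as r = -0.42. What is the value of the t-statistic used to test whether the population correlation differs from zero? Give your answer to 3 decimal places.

-2.853

1 − r² = 1 − 0.1764 = 0.8236;  √(1−r²) = 0.907524
√(n−2) = √38 = 6.164414
t = r·√(n−2)/√(1−r²) = -0.42 · 6.164414 / 0.907524 = -2.853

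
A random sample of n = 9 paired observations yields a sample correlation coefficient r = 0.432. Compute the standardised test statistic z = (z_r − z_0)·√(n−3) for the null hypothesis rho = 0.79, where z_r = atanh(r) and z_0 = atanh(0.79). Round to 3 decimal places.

-1.492

z_r = atanh(0.432) = 0.462353,  z_0 = atanh(0.79) = 1.071432
SE = 1/√(n−3) = 1/√6 = 0.408248
z = (z_r − z_0)/SE = (0.462353 − 1.071432) / 0.408248 = -0.609079 / 0.408248 = -1.492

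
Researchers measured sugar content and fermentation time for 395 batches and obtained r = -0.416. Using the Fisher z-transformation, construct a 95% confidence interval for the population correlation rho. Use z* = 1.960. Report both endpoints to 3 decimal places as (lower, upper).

(-0.494, -0.331)

z_r = atanh(-0.416) = -0.442845;  SE = 1/√(n−3) = 1/√392 = 0.050508
z-limits: -0.442845 ± 1.960·0.050508 = -0.442845 ± 0.098996 = [-0.541841, -0.343849]
ρ-limits: (tanh -0.541841, tanh -0.343849) = (-0.494, -0.331)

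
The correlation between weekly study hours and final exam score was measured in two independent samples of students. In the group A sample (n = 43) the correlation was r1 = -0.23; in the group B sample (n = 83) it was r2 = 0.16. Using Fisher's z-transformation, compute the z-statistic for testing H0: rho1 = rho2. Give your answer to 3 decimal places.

-2.043

z1 = atanh(-0.23) = -0.234189,  z2 = atanh(0.16) = 0.161387
SE = √(1/(n1−3) + 1/(n2−3)) = √(1/40 + 1/80) = √(0.0250000 + 0.0125000) = √0.0375000 = 0.193649
z = (z1 − z2)/SE = (-0.234189 − 0.161387) / 0.193649 = -0.395576 / 0.193649 = -2.043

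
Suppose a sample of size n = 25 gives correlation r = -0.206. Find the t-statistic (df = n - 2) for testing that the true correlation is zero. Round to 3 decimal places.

-1.010

t = r·√(n−2) / √(1−r²) with r = -0.206, n = 25
  = -0.206·√23 / √(1 − 0.042436)
  = -0.206·4.795832 / 0.978552
  = -0.987941 / 0.978552 = -1.010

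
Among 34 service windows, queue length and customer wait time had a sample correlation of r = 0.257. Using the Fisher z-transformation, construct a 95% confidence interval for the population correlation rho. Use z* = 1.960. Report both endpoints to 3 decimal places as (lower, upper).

z_r = atanh(0.257) = 0.262894;  SE = 1/√(n−3) = 1/√31 = 0.179605
z-limits: 0.262894 ± 1.960·0.179605 = 0.262894 ± 0.352026 = [-0.089132, 0.614920]
ρ-limits: (tanh -0.089132, tanh 0.614920) = (-0.089, 0.548)

(-0.089, 0.548)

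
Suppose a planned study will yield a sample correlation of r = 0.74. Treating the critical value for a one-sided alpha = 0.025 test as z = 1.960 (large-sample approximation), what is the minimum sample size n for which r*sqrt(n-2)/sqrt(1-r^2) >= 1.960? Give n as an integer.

6

r√(n−2)/√(1−r²) ≥ 1.960  ⇔  n−2 ≥ (1.960)²·(1−r²)/r²
(1−r²)/r² = (1−0.5476)/0.5476 = 0.8262
n ≥ 2 + 3.8416·0.8262 = 2 + 3.1739 = 5.1739
⌈5.1739⌉ = 6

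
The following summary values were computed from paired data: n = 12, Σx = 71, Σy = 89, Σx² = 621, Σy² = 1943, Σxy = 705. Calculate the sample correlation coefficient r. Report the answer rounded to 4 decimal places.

0.3514

Numerator: nΣxy − (Σx)(Σy) = 12·705 − (71)(89) = 2141
Denominator: √[(nΣx²−(Σx)²)(nΣy²−(Σy)²)]
  nΣx²−(Σx)² = 12·621 − 5041 = 2411;  nΣy²−(Σy)² = 12·1943 − 7921 = 15395
  √(2411·15395) = √37117345 = 6092.4006
r = 2141 / 6092.4006 = 0.3514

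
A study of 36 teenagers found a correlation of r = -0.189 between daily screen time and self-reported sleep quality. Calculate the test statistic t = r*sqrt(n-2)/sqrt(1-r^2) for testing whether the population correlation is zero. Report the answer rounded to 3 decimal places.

1 − r² = 1 − 0.035721 = 0.964279;  √(1−r²) = 0.981977
√(n−2) = √34 = 5.830952
t = r·√(n−2)/√(1−r²) = -0.189 · 5.830952 / 0.981977 = -1.122

-1.122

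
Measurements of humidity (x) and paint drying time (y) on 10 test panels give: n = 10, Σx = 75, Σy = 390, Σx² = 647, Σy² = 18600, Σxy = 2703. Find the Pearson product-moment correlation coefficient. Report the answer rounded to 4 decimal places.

S_xy = nΣxy − ΣxΣy = 10·2703 − 75·390 = 27030 − 29250 = -2220
S_xx = nΣx² − (Σx)² = 10·647 − 75² = 6470 − 5625 = 845
S_yy = nΣy² − (Σy)² = 10·18600 − 390² = 186000 − 152100 = 33900
r = S_xy / √(S_xx·S_yy) = -2220 / √(845·33900) = -2220 / √28645500 = -2220 / 5352.1491 = -0.4148

-0.4148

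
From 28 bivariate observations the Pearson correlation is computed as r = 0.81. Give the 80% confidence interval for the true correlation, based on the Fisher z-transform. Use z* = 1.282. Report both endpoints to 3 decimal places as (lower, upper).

(0.702, 0.882)

z_r = atanh(0.81) = 1.127029;  SE = 1/√(n−3) = 1/√25 = 0.200000
z-limits: 1.127029 ± 1.282·0.200000 = 1.127029 ± 0.256400 = [0.870629, 1.383429]
ρ-limits: (tanh 0.870629, tanh 1.383429) = (0.702, 0.882)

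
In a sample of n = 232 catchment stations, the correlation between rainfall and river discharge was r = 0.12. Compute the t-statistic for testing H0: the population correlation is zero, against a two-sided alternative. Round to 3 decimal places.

1.833

1 − r² = 1 − 0.0144 = 0.9856;  √(1−r²) = 0.992774
√(n−2) = √230 = 15.165751
t = r·√(n−2)/√(1−r²) = 0.12 · 15.165751 / 0.992774 = 1.833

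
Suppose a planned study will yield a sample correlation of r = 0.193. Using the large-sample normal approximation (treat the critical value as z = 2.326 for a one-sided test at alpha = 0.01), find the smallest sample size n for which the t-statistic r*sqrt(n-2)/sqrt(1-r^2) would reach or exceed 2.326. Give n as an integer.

142

Need r·√(n−2)/√(1−r²) ≥ 2.326
√(n−2) ≥ 2.326·√(1−0.037249) / 0.193 = 2.326·0.981199 / 0.193 = 11.8252
n−2 ≥ 139.8354  ⇒  n ≥ 141.8354
Smallest integer n = 142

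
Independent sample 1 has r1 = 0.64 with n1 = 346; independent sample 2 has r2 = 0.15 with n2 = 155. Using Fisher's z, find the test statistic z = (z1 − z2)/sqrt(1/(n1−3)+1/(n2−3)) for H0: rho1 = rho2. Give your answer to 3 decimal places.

z1 = atanh(0.64) = 0.758174,  z2 = atanh(0.15) = 0.151140
SE = √(1/(n1−3) + 1/(n2−3)) = √(1/343 + 1/152) = √(0.0029155 + 0.0065789) = √0.0094944 = 0.097439
z = (z1 − z2)/SE = (0.758174 − 0.151140) / 0.097439 = 0.607034 / 0.097439 = 6.230

6.230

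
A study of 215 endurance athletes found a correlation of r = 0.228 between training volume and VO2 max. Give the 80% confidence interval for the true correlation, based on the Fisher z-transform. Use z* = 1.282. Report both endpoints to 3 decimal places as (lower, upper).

(0.143, 0.310)

z_r = atanh(0.228) = 0.232079;  SE = 1/√(n−3) = 1/√212 = 0.068680
z-limits: 0.232079 ± 1.282·0.068680 = 0.232079 ± 0.088048 = [0.144031, 0.320127]
ρ-limits: (tanh 0.144031, tanh 0.320127) = (0.143, 0.310)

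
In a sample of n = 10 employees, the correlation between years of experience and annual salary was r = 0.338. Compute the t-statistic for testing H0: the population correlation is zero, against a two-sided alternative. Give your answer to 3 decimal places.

1 − r² = 1 − 0.114244 = 0.885756;  √(1−r²) = 0.941146
√(n−2) = √8 = 2.828427
t = r·√(n−2)/√(1−r²) = 0.338 · 2.828427 / 0.941146 = 1.016

1.016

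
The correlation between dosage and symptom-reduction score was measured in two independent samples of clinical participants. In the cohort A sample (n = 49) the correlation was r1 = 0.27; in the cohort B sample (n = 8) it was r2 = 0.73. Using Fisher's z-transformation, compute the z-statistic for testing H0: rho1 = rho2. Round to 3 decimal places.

-1.384

z1 = atanh(0.27) = 0.276864,  z2 = atanh(0.73) = 0.928727
SE = √(1/(n1−3) + 1/(n2−3)) = √(1/46 + 1/5) = √(0.0217391 + 0.2000000) = √0.2217391 = 0.470892
z = (z1 − z2)/SE = (0.276864 − 0.928727) / 0.470892 = -0.651863 / 0.470892 = -1.384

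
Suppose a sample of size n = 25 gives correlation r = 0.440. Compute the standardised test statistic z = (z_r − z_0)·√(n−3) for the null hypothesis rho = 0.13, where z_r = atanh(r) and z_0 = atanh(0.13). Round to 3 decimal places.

1.602

z_r = atanh(0.440) = 0.472231,  z_0 = atanh(0.13) = 0.130740
SE = 1/√(n−3) = 1/√22 = 0.213201
z = (z_r − z_0)/SE = (0.472231 − 0.130740) / 0.213201 = 0.341491 / 0.213201 = 1.602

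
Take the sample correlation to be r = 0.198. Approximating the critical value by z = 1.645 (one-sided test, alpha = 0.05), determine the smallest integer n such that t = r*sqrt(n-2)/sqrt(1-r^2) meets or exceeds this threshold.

r√(n−2)/√(1−r²) ≥ 1.645  ⇔  n−2 ≥ (1.645)²·(1−r²)/r²
(1−r²)/r² = (1−0.039204)/0.039204 = 24.5076
n ≥ 2 + 2.706025·24.5076 = 2 + 66.3182 = 68.3182
⌈68.3182⌉ = 69

69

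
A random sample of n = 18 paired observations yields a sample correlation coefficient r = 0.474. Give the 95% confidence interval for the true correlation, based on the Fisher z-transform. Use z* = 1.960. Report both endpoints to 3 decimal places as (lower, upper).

(0.009, 0.770)

Fisher z: z_r = atanh(r) = ½·ln((1+0.474)/(1−0.474)) = 0.515217
SE(z) = 1/√(n−3) = 1/√15 = 0.258199
95% ⇒ z* = 1.960; margin = 1.960·0.258199 = 0.506070
CI on z-scale: (0.009147, 1.021287)
Back-transform: tanh(0.009147) = 0.009147, tanh(1.021287) = 0.770390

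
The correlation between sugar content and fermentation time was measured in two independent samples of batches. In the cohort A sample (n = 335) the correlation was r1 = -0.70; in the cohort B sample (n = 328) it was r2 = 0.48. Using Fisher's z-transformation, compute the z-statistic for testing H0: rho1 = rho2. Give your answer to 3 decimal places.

-17.817

Fisher z-transforms: z1 = atanh(-0.70) = -0.867301, z2 = atanh(0.48) = 0.522984; difference d = -1.390285
Var(d) = 1/332 + 1/325 = 0.0030120 + 0.0030769 = 0.0060889
z = d/√Var(d) = -1.390285 / √0.0060889 = -1.390285 / 0.078031 = -17.817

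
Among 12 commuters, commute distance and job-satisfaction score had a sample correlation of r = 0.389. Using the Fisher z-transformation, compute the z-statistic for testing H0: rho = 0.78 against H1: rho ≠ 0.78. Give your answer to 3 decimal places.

-1.904

z_r = atanh(0.389) = 0.410621,  z_0 = atanh(0.78) = 1.045371
SE = 1/√(n−3) = 1/√9 = 0.333333
z = (z_r − z_0)/SE = (0.410621 − 1.045371) / 0.333333 = -0.634750 / 0.333333 = -1.904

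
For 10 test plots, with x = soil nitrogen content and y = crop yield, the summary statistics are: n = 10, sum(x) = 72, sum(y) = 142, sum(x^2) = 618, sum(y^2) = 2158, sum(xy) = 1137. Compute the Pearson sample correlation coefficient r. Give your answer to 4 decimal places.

Numerator: nΣxy − (Σx)(Σy) = 10·1137 − (72)(142) = 1146
Denominator: √[(nΣx²−(Σx)²)(nΣy²−(Σy)²)]
  nΣx²−(Σx)² = 10·618 − 5184 = 996;  nΣy²−(Σy)² = 10·2158 − 20164 = 1416
  √(996·1416) = √1410336 = 1187.5757
r = 1146 / 1187.5757 = 0.9650

0.9650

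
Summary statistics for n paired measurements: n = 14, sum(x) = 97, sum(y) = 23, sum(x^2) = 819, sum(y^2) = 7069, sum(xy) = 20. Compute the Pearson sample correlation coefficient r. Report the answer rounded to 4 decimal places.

-0.1371

S_xy = nΣxy − ΣxΣy = 14·20 − 97·23 = 280 − 2231 = -1951
S_xx = nΣx² − (Σx)² = 14·819 − 97² = 11466 − 9409 = 2057
S_yy = nΣy² − (Σy)² = 14·7069 − 23² = 98966 − 529 = 98437
r = S_xy / √(S_xx·S_yy) = -1951 / √(2057·98437) = -1951 / √202484909 = -1951 / 14229.7192 = -0.1371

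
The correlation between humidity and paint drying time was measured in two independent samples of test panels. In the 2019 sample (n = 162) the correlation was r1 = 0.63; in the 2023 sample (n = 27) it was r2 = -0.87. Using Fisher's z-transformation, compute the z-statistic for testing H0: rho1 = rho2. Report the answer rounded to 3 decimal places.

9.473

z1 = atanh(0.63) = 0.741416,  z2 = atanh(-0.87) = -1.333080
SE = √(1/(n1−3) + 1/(n2−3)) = √(1/159 + 1/24) = √(0.0062893 + 0.0416667) = √0.0479560 = 0.218989
z = (z1 − z2)/SE = (0.741416 − (-1.333080)) / 0.218989 = 2.074496 / 0.218989 = 9.473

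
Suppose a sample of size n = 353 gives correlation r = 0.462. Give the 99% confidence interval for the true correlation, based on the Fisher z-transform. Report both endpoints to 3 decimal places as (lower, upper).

Fisher z: z_r = atanh(r) = ½·ln((1+0.462)/(1−0.462)) = 0.499851
SE(z) = 1/√(n−3) = 1/√350 = 0.053452
99% ⇒ z* = 2.576; margin = 2.576·0.053452 = 0.137692
CI on z-scale: (0.362159, 0.637543)
Back-transform: tanh(0.362159) = 0.347114, tanh(0.637543) = 0.563224

(0.347, 0.563)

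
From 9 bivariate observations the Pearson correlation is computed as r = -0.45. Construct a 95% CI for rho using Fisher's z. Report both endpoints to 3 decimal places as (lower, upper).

Fisher z: z_r = atanh(r) = ½·ln((1+(-0.45))/(1−(-0.45))) = -0.484700
SE(z) = 1/√(n−3) = 1/√6 = 0.408248
95% ⇒ z* = 1.960; margin = 1.960·0.408248 = 0.800166
CI on z-scale: (-1.284866, 0.315466)
Back-transform: tanh(-1.284866) = -0.857776, tanh(0.315466) = 0.305402

(-0.858, 0.305)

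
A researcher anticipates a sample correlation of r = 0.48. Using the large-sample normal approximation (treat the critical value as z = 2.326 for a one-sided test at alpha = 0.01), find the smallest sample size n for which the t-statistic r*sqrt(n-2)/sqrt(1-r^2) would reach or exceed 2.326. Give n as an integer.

Need r·√(n−2)/√(1−r²) ≥ 2.326
√(n−2) ≥ 2.326·√(1−0.2304) / 0.48 = 2.326·0.877268 / 0.48 = 4.2511
n−2 ≥ 18.0719  ⇒  n ≥ 20.0719
Smallest integer n = 21

21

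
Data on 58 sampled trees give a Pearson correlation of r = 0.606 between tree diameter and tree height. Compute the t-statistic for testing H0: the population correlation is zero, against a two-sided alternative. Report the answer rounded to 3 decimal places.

5.701

1 − r² = 1 − 0.367236 = 0.632764;  √(1−r²) = 0.795465
√(n−2) = √56 = 7.483315
t = r·√(n−2)/√(1−r²) = 0.606 · 7.483315 / 0.795465 = 5.701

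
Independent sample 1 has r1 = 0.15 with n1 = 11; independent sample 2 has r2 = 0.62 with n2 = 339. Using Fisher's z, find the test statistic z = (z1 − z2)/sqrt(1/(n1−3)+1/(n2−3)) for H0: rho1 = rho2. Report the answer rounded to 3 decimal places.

z1 = atanh(0.15) = 0.151140,  z2 = atanh(0.62) = 0.725005
SE = √(1/(n1−3) + 1/(n2−3)) = √(1/8 + 1/336) = √(0.1250000 + 0.0029762) = √0.1279762 = 0.357738
z = (z1 − z2)/SE = (0.151140 − 0.725005) / 0.357738 = -0.573865 / 0.357738 = -1.604

-1.604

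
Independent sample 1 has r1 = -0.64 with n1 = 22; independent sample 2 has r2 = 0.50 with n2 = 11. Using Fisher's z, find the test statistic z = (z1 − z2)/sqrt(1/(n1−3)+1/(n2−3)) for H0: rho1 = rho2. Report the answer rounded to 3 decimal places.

-3.102

Fisher z-transforms: z1 = atanh(-0.64) = -0.758174, z2 = atanh(0.50) = 0.549306; difference d = -1.307480
Var(d) = 1/19 + 1/8 = 0.0526316 + 0.1250000 = 0.1776316
z = d/√Var(d) = -1.307480 / √0.1776316 = -1.307480 / 0.421464 = -3.102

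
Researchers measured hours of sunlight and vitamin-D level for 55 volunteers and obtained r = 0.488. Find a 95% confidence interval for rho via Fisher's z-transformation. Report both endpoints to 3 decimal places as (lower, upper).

Fisher z: z_r = atanh(r) = ½·ln((1+0.488)/(1−0.488)) = 0.533432
SE(z) = 1/√(n−3) = 1/√52 = 0.138675
95% ⇒ z* = 1.960; margin = 1.960·0.138675 = 0.271803
CI on z-scale: (0.261629, 0.805235)
Back-transform: tanh(0.261629) = 0.255819, tanh(0.805235) = 0.666953

(0.256, 0.667)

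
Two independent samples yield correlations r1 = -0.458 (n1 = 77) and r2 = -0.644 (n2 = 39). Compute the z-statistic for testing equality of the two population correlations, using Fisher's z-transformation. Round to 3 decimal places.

1.330

z1 = atanh(-0.458) = -0.494777,  z2 = atanh(-0.644) = -0.764978
SE = √(1/(n1−3) + 1/(n2−3)) = √(1/74 + 1/36) = √(0.0135135 + 0.0277778) = √0.0412913 = 0.203203
z = (z1 − z2)/SE = (-0.494777 − (-0.764978)) / 0.203203 = 0.270201 / 0.203203 = 1.330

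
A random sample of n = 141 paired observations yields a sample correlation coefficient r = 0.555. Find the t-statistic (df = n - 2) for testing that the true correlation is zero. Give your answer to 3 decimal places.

7.866

1 − r² = 1 − 0.308025 = 0.691975;  √(1−r²) = 0.831850
√(n−2) = √139 = 11.789826
t = r·√(n−2)/√(1−r²) = 0.555 · 11.789826 / 0.831850 = 7.866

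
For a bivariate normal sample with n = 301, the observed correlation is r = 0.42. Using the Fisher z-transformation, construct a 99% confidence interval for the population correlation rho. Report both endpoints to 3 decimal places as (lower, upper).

z_r = atanh(0.42) = 0.447692;  SE = 1/√(n−3) = 1/√298 = 0.057928
z-limits: 0.447692 ± 2.576·0.057928 = 0.447692 ± 0.149223 = [0.298469, 0.596915]
ρ-limits: (tanh 0.298469, tanh 0.596915) = (0.290, 0.535)

(0.290, 0.535)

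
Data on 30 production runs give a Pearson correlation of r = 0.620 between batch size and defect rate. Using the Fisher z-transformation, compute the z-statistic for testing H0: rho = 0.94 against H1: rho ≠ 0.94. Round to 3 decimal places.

-5.264

z_r = atanh(0.620) = 0.725005,  z_0 = atanh(0.94) = 1.738049
SE = 1/√(n−3) = 1/√27 = 0.192450
z = (z_r − z_0)/SE = (0.725005 − 1.738049) / 0.192450 = -1.013044 / 0.192450 = -5.264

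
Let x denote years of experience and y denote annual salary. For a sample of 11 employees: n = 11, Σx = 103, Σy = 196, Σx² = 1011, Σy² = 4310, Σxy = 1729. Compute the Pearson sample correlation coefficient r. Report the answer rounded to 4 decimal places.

-0.5448

S_xy = nΣxy − ΣxΣy = 11·1729 − 103·196 = 19019 − 20188 = -1169
S_xx = nΣx² − (Σx)² = 11·1011 − 103² = 11121 − 10609 = 512
S_yy = nΣy² − (Σy)² = 11·4310 − 196² = 47410 − 38416 = 8994
r = S_xy / √(S_xx·S_yy) = -1169 / √(512·8994) = -1169 / √4604928 = -1169 / 2145.9096 = -0.5448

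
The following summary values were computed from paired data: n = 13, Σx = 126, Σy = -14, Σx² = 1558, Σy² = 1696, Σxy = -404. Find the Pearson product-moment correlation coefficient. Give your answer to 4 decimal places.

S_xy = nΣxy − ΣxΣy = 13·(-404) − 126·(-14) = -5252 − (-1764) = -3488
S_xx = nΣx² − (Σx)² = 13·1558 − 126² = 20254 − 15876 = 4378
S_yy = nΣy² − (Σy)² = 13·1696 − (-14)² = 22048 − 196 = 21852
r = S_xy / √(S_xx·S_yy) = -3488 / √(4378·21852) = -3488 / √95668056 = -3488 / 9781.0049 = -0.3566

-0.3566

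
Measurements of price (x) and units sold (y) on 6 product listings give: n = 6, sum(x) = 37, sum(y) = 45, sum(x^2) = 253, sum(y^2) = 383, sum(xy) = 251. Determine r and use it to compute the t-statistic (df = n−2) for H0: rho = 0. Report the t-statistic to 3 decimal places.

Numerator: nΣxy − (Σx)(Σy) = 6·251 − (37)(45) = -159
Denominator: √[(nΣx²−(Σx)²)(nΣy²−(Σy)²)]
  nΣx²−(Σx)² = 6·253 − 1369 = 149;  nΣy²−(Σy)² = 6·383 − 2025 = 273
  √(149·273) = √40677 = 201.6854
r = -159 / 201.6854 = -0.7884
t = r·√(n−2)/√(1−r²) = -0.7884·√4 / √(1−0.621575) = -1.576800 / 0.615163 = -2.563

-2.563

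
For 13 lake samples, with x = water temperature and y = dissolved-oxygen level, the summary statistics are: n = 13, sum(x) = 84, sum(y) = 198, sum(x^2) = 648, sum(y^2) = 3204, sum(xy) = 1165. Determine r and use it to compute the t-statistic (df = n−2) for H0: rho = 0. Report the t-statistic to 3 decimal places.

S_xy = nΣxy − ΣxΣy = 13·1165 − 84·198 = 15145 − 16632 = -1487
S_xx = nΣx² − (Σx)² = 13·648 − 84² = 8424 − 7056 = 1368
S_yy = nΣy² − (Σy)² = 13·3204 − 198² = 41652 − 39204 = 2448
r = S_xy / √(S_xx·S_yy) = -1487 / √(1368·2448) = -1487 / √3348864 = -1487 / 1829.9902 = -0.8126
t = r·√(n−2)/√(1−r²) = -0.8126·√11 / √(1−0.660319) = -2.695089 / 0.582822 = -4.624

-4.624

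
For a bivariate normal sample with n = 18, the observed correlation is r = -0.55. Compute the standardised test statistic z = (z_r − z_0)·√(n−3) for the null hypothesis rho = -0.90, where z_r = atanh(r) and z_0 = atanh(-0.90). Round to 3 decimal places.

3.307

Fisher z: atanh(-0.55) = -0.618381, atanh(-0.90) = -1.472219
z = (z_r − z_0)·√(n−3) = (-0.618381 − (-1.472219))·√15 = 0.853838 · 3.872983 = 3.307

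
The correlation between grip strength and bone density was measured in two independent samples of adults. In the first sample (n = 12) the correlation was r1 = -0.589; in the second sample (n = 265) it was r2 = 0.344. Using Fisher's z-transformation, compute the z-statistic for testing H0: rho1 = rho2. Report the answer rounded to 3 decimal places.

-3.052

z1 = atanh(-0.589) = -0.676133,  z2 = atanh(0.344) = 0.358622
SE = √(1/(n1−3) + 1/(n2−3)) = √(1/9 + 1/262) = √(0.1111111 + 0.0038168) = √0.1149279 = 0.339010
z = (z1 − z2)/SE = (-0.676133 − 0.358622) / 0.339010 = -1.034755 / 0.339010 = -3.052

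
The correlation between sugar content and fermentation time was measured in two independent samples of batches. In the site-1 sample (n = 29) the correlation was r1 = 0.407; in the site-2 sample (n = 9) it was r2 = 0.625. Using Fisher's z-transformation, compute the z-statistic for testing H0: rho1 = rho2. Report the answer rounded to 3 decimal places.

Fisher z-transforms: z1 = atanh(0.407) = 0.432010, z2 = atanh(0.625) = 0.733169; difference d = -0.301159
Var(d) = 1/26 + 1/6 = 0.0384615 + 0.1666667 = 0.2051282
z = d/√Var(d) = -0.301159 / √0.2051282 = -0.301159 / 0.452911 = -0.665

-0.665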